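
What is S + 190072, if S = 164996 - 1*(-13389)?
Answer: 368457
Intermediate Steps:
S = 178385 (S = 164996 + 13389 = 178385)
S + 190072 = 178385 + 190072 = 368457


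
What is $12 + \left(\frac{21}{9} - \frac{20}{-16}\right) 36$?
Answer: $141$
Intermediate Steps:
$12 + \left(\frac{21}{9} - \frac{20}{-16}\right) 36 = 12 + \left(21 \cdot \frac{1}{9} - - \frac{5}{4}\right) 36 = 12 + \left(\frac{7}{3} + \frac{5}{4}\right) 36 = 12 + \frac{43}{12} \cdot 36 = 12 + 129 = 141$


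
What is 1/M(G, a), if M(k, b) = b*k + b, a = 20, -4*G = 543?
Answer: -1/2695 ≈ -0.00037106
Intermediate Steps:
G = -543/4 (G = -¼*543 = -543/4 ≈ -135.75)
M(k, b) = b + b*k
1/M(G, a) = 1/(20*(1 - 543/4)) = 1/(20*(-539/4)) = 1/(-2695) = -1/2695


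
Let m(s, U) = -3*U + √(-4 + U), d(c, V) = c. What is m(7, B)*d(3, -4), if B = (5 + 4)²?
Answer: -729 + 3*√77 ≈ -702.67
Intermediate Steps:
B = 81 (B = 9² = 81)
m(s, U) = √(-4 + U) - 3*U
m(7, B)*d(3, -4) = (√(-4 + 81) - 3*81)*3 = (√77 - 243)*3 = (-243 + √77)*3 = -729 + 3*√77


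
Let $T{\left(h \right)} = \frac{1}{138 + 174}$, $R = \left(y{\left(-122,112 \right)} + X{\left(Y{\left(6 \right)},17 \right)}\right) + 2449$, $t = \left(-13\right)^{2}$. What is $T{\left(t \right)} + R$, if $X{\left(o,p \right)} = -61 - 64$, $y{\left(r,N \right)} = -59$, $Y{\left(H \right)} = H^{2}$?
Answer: $\frac{706681}{312} \approx 2265.0$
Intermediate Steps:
$X{\left(o,p \right)} = -125$
$t = 169$
$R = 2265$ ($R = \left(-59 - 125\right) + 2449 = -184 + 2449 = 2265$)
$T{\left(h \right)} = \frac{1}{312}$
$T{\left(t \right)} + R = \frac{1}{312} + 2265 = \frac{706681}{312}$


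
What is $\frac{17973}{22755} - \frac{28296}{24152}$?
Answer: $- \frac{8741316}{22899115} \approx -0.38173$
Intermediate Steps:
$\frac{17973}{22755} - \frac{28296}{24152} = 17973 \cdot \frac{1}{22755} - \frac{3537}{3019} = \frac{5991}{7585} - \frac{3537}{3019} = - \frac{8741316}{22899115}$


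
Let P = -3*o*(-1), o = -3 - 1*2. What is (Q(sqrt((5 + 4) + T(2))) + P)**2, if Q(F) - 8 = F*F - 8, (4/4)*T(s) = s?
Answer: 16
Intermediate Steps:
T(s) = s
o = -5 (o = -3 - 2 = -5)
P = -15 (P = -3*(-5)*(-1) = 15*(-1) = -15)
Q(F) = F**2 (Q(F) = 8 + (F*F - 8) = 8 + (F**2 - 8) = 8 + (-8 + F**2) = F**2)
(Q(sqrt((5 + 4) + T(2))) + P)**2 = ((sqrt((5 + 4) + 2))**2 - 15)**2 = ((sqrt(9 + 2))**2 - 15)**2 = ((sqrt(11))**2 - 15)**2 = (11 - 15)**2 = (-4)**2 = 16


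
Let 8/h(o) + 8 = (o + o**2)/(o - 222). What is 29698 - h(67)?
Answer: 43032712/1449 ≈ 29698.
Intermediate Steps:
h(o) = 8/(-8 + (o + o**2)/(-222 + o)) (h(o) = 8/(-8 + (o + o**2)/(o - 222)) = 8/(-8 + (o + o**2)/(-222 + o)))
29698 - h(67) = 29698 - 8*(-222 + 67)/(1776 + 67**2 - 7*67) = 29698 - 8*(-155)/(1776 + 4489 - 469) = 29698 - 8*(-155)/5796 = 29698 - 1*(-310/1449) = 29698 + 310/1449 = 43032712/1449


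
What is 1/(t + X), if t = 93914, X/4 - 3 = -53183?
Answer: -1/118806 ≈ -8.4171e-6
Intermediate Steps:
X = -212720 (X = 12 + 4*(-53183) = 12 - 212732 = -212720)
1/(t + X) = 1/(93914 - 212720) = 1/(-118806) = -1/118806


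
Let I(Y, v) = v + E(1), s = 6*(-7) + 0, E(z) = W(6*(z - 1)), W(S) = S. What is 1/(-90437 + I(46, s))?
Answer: -1/90479 ≈ -1.1052e-5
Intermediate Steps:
E(z) = -6 + 6*z (E(z) = 6*(z - 1) = 6*(-1 + z) = -6 + 6*z)
s = -42 (s = -42 + 0 = -42)
I(Y, v) = v (I(Y, v) = v + (-6 + 6*1) = v + (-6 + 6) = v + 0 = v)
1/(-90437 + I(46, s)) = 1/(-90437 - 42) = 1/(-90479) = -1/90479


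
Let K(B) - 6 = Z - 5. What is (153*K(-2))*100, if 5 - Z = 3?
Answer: 45900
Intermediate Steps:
Z = 2 (Z = 5 - 1*3 = 5 - 3 = 2)
K(B) = 3 (K(B) = 6 + (2 - 5) = 6 - 3 = 3)
(153*K(-2))*100 = (153*3)*100 = 459*100 = 45900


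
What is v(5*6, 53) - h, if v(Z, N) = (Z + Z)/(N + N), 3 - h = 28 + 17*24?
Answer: 22979/53 ≈ 433.57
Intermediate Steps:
h = -433 (h = 3 - (28 + 17*24) = 3 - (28 + 408) = 3 - 1*436 = 3 - 436 = -433)
v(Z, N) = Z/N (v(Z, N) = (2*Z)/((2*N)) = (2*Z)*(1/(2*N)) = Z/N)
v(5*6, 53) - h = (5*6)/53 - 1*(-433) = 30*(1/53) + 433 = 30/53 + 433 = 22979/53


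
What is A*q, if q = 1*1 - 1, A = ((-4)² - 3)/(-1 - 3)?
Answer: 0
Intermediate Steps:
A = -13/4 (A = (16 - 3)/(-4) = 13*(-¼) = -13/4 ≈ -3.2500)
q = 0 (q = 1 - 1 = 0)
A*q = -13/4*0 = 0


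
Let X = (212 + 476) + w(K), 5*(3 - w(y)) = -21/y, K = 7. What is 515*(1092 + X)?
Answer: 918554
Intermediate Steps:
w(y) = 3 + 21/(5*y) (w(y) = 3 - (-21)/(5*y) = 3 + 21/(5*y))
X = 3458/5 (X = (212 + 476) + (3 + (21/5)/7) = 688 + (3 + (21/5)*(⅐)) = 688 + (3 + ⅗) = 688 + 18/5 = 3458/5 ≈ 691.60)
515*(1092 + X) = 515*(1092 + 3458/5) = 515*(8918/5) = 918554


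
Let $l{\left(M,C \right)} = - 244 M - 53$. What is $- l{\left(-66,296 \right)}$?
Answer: $-16051$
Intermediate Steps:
$l{\left(M,C \right)} = -53 - 244 M$
$- l{\left(-66,296 \right)} = - (-53 - -16104) = - (-53 + 16104) = \left(-1\right) 16051 = -16051$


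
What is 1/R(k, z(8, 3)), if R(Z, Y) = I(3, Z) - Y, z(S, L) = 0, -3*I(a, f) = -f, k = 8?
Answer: 3/8 ≈ 0.37500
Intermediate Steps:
I(a, f) = f/3 (I(a, f) = -(-1)*f/3 = f/3)
R(Z, Y) = -Y + Z/3 (R(Z, Y) = Z/3 - Y = -Y + Z/3)
1/R(k, z(8, 3)) = 1/(-1*0 + (1/3)*8) = 1/(0 + 8/3) = 1/(8/3) = 3/8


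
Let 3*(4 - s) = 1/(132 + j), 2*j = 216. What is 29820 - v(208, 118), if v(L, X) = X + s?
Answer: 21382561/720 ≈ 29698.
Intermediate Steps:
j = 108 (j = (½)*216 = 108)
s = 2879/720 (s = 4 - 1/(3*(132 + 108)) = 4 - ⅓/240 = 4 - ⅓*1/240 = 4 - 1/720 = 2879/720 ≈ 3.9986)
v(L, X) = 2879/720 + X (v(L, X) = X + 2879/720 = 2879/720 + X)
29820 - v(208, 118) = 29820 - (2879/720 + 118) = 29820 - 1*87839/720 = 29820 - 87839/720 = 21382561/720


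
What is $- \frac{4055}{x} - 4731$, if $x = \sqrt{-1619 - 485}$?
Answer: $-4731 + \frac{4055 i \sqrt{526}}{1052} \approx -4731.0 + 88.403 i$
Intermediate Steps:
$x = 2 i \sqrt{526}$ ($x = \sqrt{-2104} = 2 i \sqrt{526} \approx 45.869 i$)
$- \frac{4055}{x} - 4731 = - \frac{4055}{2 i \sqrt{526}} - 4731 = - 4055 \left(- \frac{i \sqrt{526}}{1052}\right) - 4731 = \frac{4055 i \sqrt{526}}{1052} - 4731 = -4731 + \frac{4055 i \sqrt{526}}{1052}$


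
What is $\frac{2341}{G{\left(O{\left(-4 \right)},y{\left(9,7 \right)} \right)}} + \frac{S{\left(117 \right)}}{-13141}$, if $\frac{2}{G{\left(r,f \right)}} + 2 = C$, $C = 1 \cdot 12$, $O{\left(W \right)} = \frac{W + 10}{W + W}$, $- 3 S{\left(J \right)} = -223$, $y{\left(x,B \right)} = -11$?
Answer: $\frac{461445992}{39423} \approx 11705.0$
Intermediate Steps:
$S{\left(J \right)} = \frac{223}{3}$ ($S{\left(J \right)} = \left(- \frac{1}{3}\right) \left(-223\right) = \frac{223}{3}$)
$O{\left(W \right)} = \frac{10 + W}{2 W}$
$C = 12$
$G{\left(r,f \right)} = \frac{1}{5}$ ($G{\left(r,f \right)} = \frac{2}{-2 + 12} = \frac{2}{10} = 2 \cdot \frac{1}{10} = \frac{1}{5}$)
$\frac{2341}{G{\left(O{\left(-4 \right)},y{\left(9,7 \right)} \right)}} + \frac{S{\left(117 \right)}}{-13141} = 2341 \frac{1}{\frac{1}{5}} + \frac{223}{3 \left(-13141\right)} = 2341 \cdot 5 + \frac{223}{3} \left(- \frac{1}{13141}\right) = 11705 - \frac{223}{39423} = \frac{461445992}{39423}$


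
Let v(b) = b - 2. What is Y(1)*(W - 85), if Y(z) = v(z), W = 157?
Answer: -72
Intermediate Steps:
v(b) = -2 + b
Y(z) = -2 + z
Y(1)*(W - 85) = (-2 + 1)*(157 - 85) = -1*72 = -72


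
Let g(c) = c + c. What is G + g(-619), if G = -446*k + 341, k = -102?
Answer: 44595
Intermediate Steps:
g(c) = 2*c
G = 45833 (G = -446*(-102) + 341 = 45492 + 341 = 45833)
G + g(-619) = 45833 + 2*(-619) = 45833 - 1238 = 44595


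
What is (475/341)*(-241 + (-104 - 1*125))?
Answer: -223250/341 ≈ -654.69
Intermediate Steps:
(475/341)*(-241 + (-104 - 1*125)) = (475*(1/341))*(-241 + (-104 - 125)) = 475*(-241 - 229)/341 = (475/341)*(-470) = -223250/341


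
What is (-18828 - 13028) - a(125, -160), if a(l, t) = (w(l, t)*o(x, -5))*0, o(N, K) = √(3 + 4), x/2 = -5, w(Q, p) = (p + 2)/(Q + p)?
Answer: -31856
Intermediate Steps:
w(Q, p) = (2 + p)/(Q + p)
x = -10 (x = 2*(-5) = -10)
o(N, K) = √7
a(l, t) = 0 (a(l, t) = (((2 + t)/(l + t))*√7)*0 = (√7*(2 + t)/(l + t))*0 = 0)
(-18828 - 13028) - a(125, -160) = (-18828 - 13028) - 1*0 = -31856 + 0 = -31856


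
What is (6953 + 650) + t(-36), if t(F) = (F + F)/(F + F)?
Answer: 7604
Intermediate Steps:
t(F) = 1 (t(F) = (2*F)/((2*F)) = (2*F)*(1/(2*F)) = 1)
(6953 + 650) + t(-36) = (6953 + 650) + 1 = 7603 + 1 = 7604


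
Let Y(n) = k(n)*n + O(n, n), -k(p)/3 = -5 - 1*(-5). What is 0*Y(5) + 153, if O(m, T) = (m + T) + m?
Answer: 153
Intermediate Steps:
k(p) = 0 (k(p) = -3*(-5 - 1*(-5)) = -3*(-5 + 5) = -3*0 = 0)
O(m, T) = T + 2*m (O(m, T) = (T + m) + m = T + 2*m)
Y(n) = 3*n (Y(n) = 0*n + (n + 2*n) = 0 + 3*n = 3*n)
0*Y(5) + 153 = 0*(3*5) + 153 = 0*15 + 153 = 0 + 153 = 153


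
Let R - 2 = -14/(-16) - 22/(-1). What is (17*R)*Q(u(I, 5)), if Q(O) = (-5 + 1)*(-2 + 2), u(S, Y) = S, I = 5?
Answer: 0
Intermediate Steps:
Q(O) = 0 (Q(O) = -4*0 = 0)
R = 199/8 (R = 2 + (-14/(-16) - 22/(-1)) = 2 + (-14*(-1/16) - 22*(-1)) = 2 + (7/8 + 22) = 2 + 183/8 = 199/8 ≈ 24.875)
(17*R)*Q(u(I, 5)) = (17*(199/8))*0 = (3383/8)*0 = 0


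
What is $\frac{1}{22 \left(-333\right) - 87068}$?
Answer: $- \frac{1}{94394} \approx -1.0594 \cdot 10^{-5}$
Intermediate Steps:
$\frac{1}{22 \left(-333\right) - 87068} = \frac{1}{-7326 - 87068} = \frac{1}{-94394} = - \frac{1}{94394}$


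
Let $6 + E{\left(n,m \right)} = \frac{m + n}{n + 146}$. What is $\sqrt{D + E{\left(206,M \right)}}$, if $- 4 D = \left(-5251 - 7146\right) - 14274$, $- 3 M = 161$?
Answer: $\frac{\sqrt{464327490}}{264} \approx 81.622$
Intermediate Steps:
$M = - \frac{161}{3}$ ($M = \left(- \frac{1}{3}\right) 161 = - \frac{161}{3} \approx -53.667$)
$D = \frac{26671}{4}$ ($D = - \frac{\left(-5251 - 7146\right) - 14274}{4} = - \frac{-12397 - 14274}{4} = \left(- \frac{1}{4}\right) \left(-26671\right) = \frac{26671}{4} \approx 6667.8$)
$E{\left(n,m \right)} = -6 + \frac{m + n}{146 + n}$ ($E{\left(n,m \right)} = -6 + \frac{m + n}{n + 146} = -6 + \frac{m + n}{146 + n}$)
$\sqrt{D + E{\left(206,M \right)}} = \sqrt{\frac{26671}{4} + \frac{-876 - \frac{161}{3} - 1030}{146 + 206}} = \sqrt{\frac{26671}{4} + \frac{-876 - \frac{161}{3} - 1030}{352}} = \sqrt{\frac{26671}{4} + \frac{1}{352} \left(- \frac{5879}{3}\right)} = \sqrt{\frac{26671}{4} - \frac{5879}{1056}} = \sqrt{\frac{7035265}{1056}} = \frac{\sqrt{464327490}}{264}$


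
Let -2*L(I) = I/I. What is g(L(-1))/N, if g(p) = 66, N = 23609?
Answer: 66/23609 ≈ 0.0027955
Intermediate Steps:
L(I) = -½ (L(I) = -I/(2*I) = -½*1 = -½)
g(L(-1))/N = 66/23609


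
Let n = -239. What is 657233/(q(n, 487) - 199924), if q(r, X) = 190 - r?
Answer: -657233/199495 ≈ -3.2945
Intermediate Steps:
657233/(q(n, 487) - 199924) = 657233/((190 - 1*(-239)) - 199924) = 657233/((190 + 239) - 199924) = 657233/(429 - 199924) = 657233/(-199495) = 657233*(-1/199495) = -657233/199495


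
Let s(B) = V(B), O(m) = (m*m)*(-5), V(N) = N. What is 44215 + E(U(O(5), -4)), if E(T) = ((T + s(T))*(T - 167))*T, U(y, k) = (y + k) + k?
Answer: -10569185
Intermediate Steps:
O(m) = -5*m² (O(m) = m²*(-5) = -5*m²)
s(B) = B
U(y, k) = y + 2*k (U(y, k) = (k + y) + k = y + 2*k)
E(T) = 2*T²*(-167 + T) (E(T) = ((T + T)*(T - 167))*T = ((2*T)*(-167 + T))*T = (2*T*(-167 + T))*T = 2*T²*(-167 + T))
44215 + E(U(O(5), -4)) = 44215 + 2*(-5*5² + 2*(-4))²*(-167 + (-5*5² + 2*(-4))) = 44215 + 2*(-5*25 - 8)²*(-167 + (-5*25 - 8)) = 44215 + 2*(-125 - 8)²*(-167 + (-125 - 8)) = 44215 + 2*(-133)²*(-167 - 133) = 44215 + 2*17689*(-300) = 44215 - 10613400 = -10569185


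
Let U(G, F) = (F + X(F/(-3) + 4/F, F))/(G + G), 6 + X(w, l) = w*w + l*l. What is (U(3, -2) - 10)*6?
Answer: -560/9 ≈ -62.222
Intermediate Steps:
X(w, l) = -6 + l**2 + w**2 (X(w, l) = -6 + (w*w + l*l) = -6 + (w**2 + l**2) = -6 + (l**2 + w**2) = -6 + l**2 + w**2)
U(G, F) = (-6 + F + F**2 + (4/F - F/3)**2)/(2*G) (U(G, F) = (F + (-6 + F**2 + (F/(-3) + 4/F)**2))/(G + G) = (F + (-6 + F**2 + (F*(-1/3) + 4/F)**2))/((2*G)) = (F + (-6 + F**2 + (-F/3 + 4/F)**2))*(1/(2*G)) = (F + (-6 + F**2 + (4/F - F/3)**2))*(1/(2*G)) = (-6 + F + F**2 + (4/F - F/3)**2)*(1/(2*G)) = (-6 + F + F**2 + (4/F - F/3)**2)/(2*G))
(U(3, -2) - 10)*6 = ((1/18)*(144 - 78*(-2)**2 + 9*(-2)**3 + 10*(-2)**4)/((-2)**2*3) - 10)*6 = ((1/18)*(1/4)*(1/3)*(144 - 78*4 + 9*(-8) + 10*16) - 10)*6 = ((1/18)*(1/4)*(1/3)*(144 - 312 - 72 + 160) - 10)*6 = ((1/18)*(1/4)*(1/3)*(-80) - 10)*6 = (-10/27 - 10)*6 = -280/27*6 = -560/9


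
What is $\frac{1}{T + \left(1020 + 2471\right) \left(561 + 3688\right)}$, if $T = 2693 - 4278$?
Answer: $\frac{1}{14831674} \approx 6.7423 \cdot 10^{-8}$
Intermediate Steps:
$T = -1585$ ($T = 2693 - 4278 = -1585$)
$\frac{1}{T + \left(1020 + 2471\right) \left(561 + 3688\right)} = \frac{1}{-1585 + \left(1020 + 2471\right) \left(561 + 3688\right)} = \frac{1}{-1585 + 3491 \cdot 4249} = \frac{1}{-1585 + 14833259} = \frac{1}{14831674}$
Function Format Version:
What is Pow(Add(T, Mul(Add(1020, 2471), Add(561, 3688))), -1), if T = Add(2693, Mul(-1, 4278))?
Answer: Rational(1, 14831674) ≈ 6.7423e-8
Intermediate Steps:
T = -1585 (T = Add(2693, -4278) = -1585)
Pow(Add(T, Mul(Add(1020, 2471), Add(561, 3688))), -1) = Pow(Add(-1585, Mul(Add(1020, 2471), Add(561, 3688))), -1) = Pow(Add(-1585, Mul(3491, 4249)), -1) = Pow(Add(-1585, 14833259), -1) = Pow(14831674, -1) = Rational(1, 14831674)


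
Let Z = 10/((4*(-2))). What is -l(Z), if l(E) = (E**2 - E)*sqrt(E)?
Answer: -45*I*sqrt(5)/32 ≈ -3.1445*I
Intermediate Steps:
Z = -5/4 (Z = 10/(-8) = 10*(-1/8) = -5/4 ≈ -1.2500)
l(E) = sqrt(E)*(E**2 - E)
-l(Z) = -(-5/4)**(3/2)*(-1 - 5/4) = -(-5*I*sqrt(5)/8)*(-9)/4 = -45*I*sqrt(5)/32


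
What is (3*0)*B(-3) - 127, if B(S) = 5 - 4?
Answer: -127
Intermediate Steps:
B(S) = 1
(3*0)*B(-3) - 127 = (3*0)*1 - 127 = 0*1 - 127 = 0 - 127 = -127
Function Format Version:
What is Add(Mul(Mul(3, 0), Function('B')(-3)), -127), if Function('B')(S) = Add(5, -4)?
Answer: -127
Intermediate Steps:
Function('B')(S) = 1
Add(Mul(Mul(3, 0), Function('B')(-3)), -127) = Add(Mul(Mul(3, 0), 1), -127) = Add(Mul(0, 1), -127) = Add(0, -127) = -127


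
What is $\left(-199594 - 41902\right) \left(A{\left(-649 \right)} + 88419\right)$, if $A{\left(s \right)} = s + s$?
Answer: $-21039373016$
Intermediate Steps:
$A{\left(s \right)} = 2 s$
$\left(-199594 - 41902\right) \left(A{\left(-649 \right)} + 88419\right) = \left(-199594 - 41902\right) \left(2 \left(-649\right) + 88419\right) = - 241496 \left(-1298 + 88419\right) = \left(-241496\right) 87121 = -21039373016$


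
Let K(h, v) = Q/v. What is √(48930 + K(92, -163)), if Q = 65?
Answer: 5*√52000423/163 ≈ 221.20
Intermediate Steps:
K(h, v) = 65/v
√(48930 + K(92, -163)) = √(48930 + 65/(-163)) = √(48930 + 65*(-1/163)) = √(48930 - 65/163) = √(7975525/163) = 5*√52000423/163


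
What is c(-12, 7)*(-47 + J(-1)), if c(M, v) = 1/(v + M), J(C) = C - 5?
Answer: 53/5 ≈ 10.600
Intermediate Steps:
J(C) = -5 + C
c(M, v) = 1/(M + v)
c(-12, 7)*(-47 + J(-1)) = (-47 + (-5 - 1))/(-12 + 7) = (-47 - 6)/(-5) = -⅕*(-53) = 53/5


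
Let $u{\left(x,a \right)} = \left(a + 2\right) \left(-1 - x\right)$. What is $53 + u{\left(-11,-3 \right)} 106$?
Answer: $-1007$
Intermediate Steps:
$u{\left(x,a \right)} = \left(-1 - x\right) \left(2 + a\right)$ ($u{\left(x,a \right)} = \left(2 + a\right) \left(-1 - x\right) = \left(-1 - x\right) \left(2 + a\right)$)
$53 + u{\left(-11,-3 \right)} 106 = 53 + \left(-2 - -3 - -22 - \left(-3\right) \left(-11\right)\right) 106 = 53 + \left(-2 + 3 + 22 - 33\right) 106 = 53 - 1060 = -1007$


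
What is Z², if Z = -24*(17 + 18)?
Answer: 705600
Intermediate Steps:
Z = -840 (Z = -24*35 = -840)
Z² = (-840)² = 705600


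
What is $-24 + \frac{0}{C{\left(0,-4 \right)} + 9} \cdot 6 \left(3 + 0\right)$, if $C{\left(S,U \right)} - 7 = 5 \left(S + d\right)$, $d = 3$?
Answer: $-24$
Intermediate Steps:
$C{\left(S,U \right)} = 22 + 5 S$ ($C{\left(S,U \right)} = 7 + 5 \left(S + 3\right) = 7 + 5 \left(3 + S\right) = 7 + \left(15 + 5 S\right) = 22 + 5 S$)
$-24 + \frac{0}{C{\left(0,-4 \right)} + 9} \cdot 6 \left(3 + 0\right) = -24 + \frac{0}{\left(22 + 5 \cdot 0\right) + 9} \cdot 6 \left(3 + 0\right) = -24 + \frac{0}{\left(22 + 0\right) + 9} \cdot 6 \cdot 3 = -24 + \frac{0}{22 + 9} \cdot 18 = -24 + \frac{0}{31} \cdot 18 = -24 + 0 \cdot \frac{1}{31} \cdot 18 = -24 + 0 \cdot 18 = -24 + 0 = -24$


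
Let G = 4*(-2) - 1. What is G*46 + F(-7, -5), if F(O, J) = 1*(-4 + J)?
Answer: -423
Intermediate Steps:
F(O, J) = -4 + J
G = -9 (G = -8 - 1 = -9)
G*46 + F(-7, -5) = -9*46 + (-4 - 5) = -414 - 9 = -423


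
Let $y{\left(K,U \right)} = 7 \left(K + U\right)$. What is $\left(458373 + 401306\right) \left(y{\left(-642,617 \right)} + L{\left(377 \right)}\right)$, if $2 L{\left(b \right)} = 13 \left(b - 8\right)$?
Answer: $\frac{3822992513}{2} \approx 1.9115 \cdot 10^{9}$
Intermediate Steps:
$L{\left(b \right)} = -52 + \frac{13 b}{2}$ ($L{\left(b \right)} = \frac{13 \left(b - 8\right)}{2} = \frac{13 \left(-8 + b\right)}{2} = \frac{-104 + 13 b}{2} = -52 + \frac{13 b}{2}$)
$y{\left(K,U \right)} = 7 K + 7 U$
$\left(458373 + 401306\right) \left(y{\left(-642,617 \right)} + L{\left(377 \right)}\right) = \left(458373 + 401306\right) \left(\left(7 \left(-642\right) + 7 \cdot 617\right) + \left(-52 + \frac{13}{2} \cdot 377\right)\right) = 859679 \left(\left(-4494 + 4319\right) + \left(-52 + \frac{4901}{2}\right)\right) = 859679 \left(-175 + \frac{4797}{2}\right) = 859679 \cdot \frac{4447}{2} = \frac{3822992513}{2}$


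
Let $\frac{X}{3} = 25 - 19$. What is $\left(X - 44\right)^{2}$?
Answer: $676$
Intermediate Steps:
$X = 18$ ($X = 3 \left(25 - 19\right) = 3 \cdot 6 = 18$)
$\left(X - 44\right)^{2} = \left(18 - 44\right)^{2} = \left(-26\right)^{2} = 676$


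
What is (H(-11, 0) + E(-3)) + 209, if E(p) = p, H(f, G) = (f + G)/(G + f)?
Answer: 207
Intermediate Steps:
H(f, G) = 1 (H(f, G) = (G + f)/(G + f) = 1)
(H(-11, 0) + E(-3)) + 209 = (1 - 3) + 209 = -2 + 209 = 207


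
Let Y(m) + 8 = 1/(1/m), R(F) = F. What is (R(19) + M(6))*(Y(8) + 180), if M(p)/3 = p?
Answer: 6660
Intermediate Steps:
Y(m) = -8 + m (Y(m) = -8 + 1/(1/m) = -8 + m)
M(p) = 3*p
(R(19) + M(6))*(Y(8) + 180) = (19 + 3*6)*((-8 + 8) + 180) = (19 + 18)*(0 + 180) = 37*180 = 6660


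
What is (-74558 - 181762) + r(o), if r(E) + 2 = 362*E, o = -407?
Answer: -403656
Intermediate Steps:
r(E) = -2 + 362*E
(-74558 - 181762) + r(o) = (-74558 - 181762) + (-2 + 362*(-407)) = -256320 + (-2 - 147334) = -256320 - 147336 = -403656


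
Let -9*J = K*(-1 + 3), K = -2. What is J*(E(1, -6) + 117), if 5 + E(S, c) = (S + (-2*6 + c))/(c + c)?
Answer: 1361/27 ≈ 50.407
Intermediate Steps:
J = 4/9 (J = -(-2)*(-1 + 3)/9 = -(-2)*2/9 = -1/9*(-4) = 4/9 ≈ 0.44444)
E(S, c) = -5 + (-12 + S + c)/(2*c) (E(S, c) = -5 + (S + (-2*6 + c))/(c + c) = -5 + (S + (-12 + c))/((2*c)) = -5 + (-12 + S + c)*(1/(2*c)) = -5 + (-12 + S + c)/(2*c))
J*(E(1, -6) + 117) = 4*((1/2)*(-12 + 1 - 9*(-6))/(-6) + 117)/9 = 4*((1/2)*(-1/6)*(-12 + 1 + 54) + 117)/9 = 4*((1/2)*(-1/6)*43 + 117)/9 = 4*(-43/12 + 117)/9 = (4/9)*(1361/12) = 1361/27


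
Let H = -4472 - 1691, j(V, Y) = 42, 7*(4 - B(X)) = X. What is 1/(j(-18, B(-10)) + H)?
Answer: -1/6121 ≈ -0.00016337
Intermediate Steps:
B(X) = 4 - X/7
H = -6163
1/(j(-18, B(-10)) + H) = 1/(42 - 6163) = 1/(-6121) = -1/6121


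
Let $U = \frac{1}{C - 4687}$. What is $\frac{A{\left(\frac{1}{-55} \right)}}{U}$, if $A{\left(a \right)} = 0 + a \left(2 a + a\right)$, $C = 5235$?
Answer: $\frac{1644}{3025} \approx 0.54347$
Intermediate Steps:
$A{\left(a \right)} = 3 a^{2}$ ($A{\left(a \right)} = 0 + a 3 a = 0 + 3 a^{2} = 3 a^{2}$)
$U = \frac{1}{548}$ ($U = \frac{1}{5235 - 4687} = \frac{1}{548} \approx 0.0018248$)
$\frac{A{\left(\frac{1}{-55} \right)}}{U} = 3 \left(\frac{1}{-55}\right)^{2} \frac{1}{\frac{1}{548}} = 3 \left(- \frac{1}{55}\right)^{2} \cdot 548 = 3 \cdot \frac{1}{3025} \cdot 548 = \frac{3}{3025} \cdot 548 = \frac{1644}{3025}$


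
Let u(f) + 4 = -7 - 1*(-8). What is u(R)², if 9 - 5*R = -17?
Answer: 9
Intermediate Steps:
R = 26/5 (R = 9/5 - ⅕*(-17) = 9/5 + 17/5 = 26/5 ≈ 5.2000)
u(f) = -3 (u(f) = -4 + (-7 - 1*(-8)) = -4 + (-7 + 8) = -4 + 1 = -3)
u(R)² = (-3)² = 9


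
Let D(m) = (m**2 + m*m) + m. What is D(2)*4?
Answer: 40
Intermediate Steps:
D(m) = m + 2*m**2 (D(m) = (m**2 + m**2) + m = 2*m**2 + m = m + 2*m**2)
D(2)*4 = (2*(1 + 2*2))*4 = (2*(1 + 4))*4 = (2*5)*4 = 10*4 = 40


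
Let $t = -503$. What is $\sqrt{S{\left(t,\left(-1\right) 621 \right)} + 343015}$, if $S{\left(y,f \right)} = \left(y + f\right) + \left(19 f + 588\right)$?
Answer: $2 \sqrt{82670} \approx 575.05$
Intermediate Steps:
$S{\left(y,f \right)} = 588 + y + 20 f$ ($S{\left(y,f \right)} = \left(f + y\right) + \left(588 + 19 f\right) = 588 + y + 20 f$)
$\sqrt{S{\left(t,\left(-1\right) 621 \right)} + 343015} = \sqrt{\left(588 - 503 + 20 \left(\left(-1\right) 621\right)\right) + 343015} = \sqrt{\left(588 - 503 + 20 \left(-621\right)\right) + 343015} = \sqrt{\left(588 - 503 - 12420\right) + 343015} = \sqrt{-12335 + 343015} = \sqrt{330680} = 2 \sqrt{82670}$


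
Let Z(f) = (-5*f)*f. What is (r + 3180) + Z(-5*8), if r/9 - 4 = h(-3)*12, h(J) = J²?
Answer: -3812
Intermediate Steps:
r = 1008 (r = 36 + 9*((-3)²*12) = 36 + 9*(9*12) = 36 + 9*108 = 36 + 972 = 1008)
Z(f) = -5*f²
(r + 3180) + Z(-5*8) = (1008 + 3180) - 5*(-5*8)² = 4188 - 5*(-40)² = 4188 - 5*1600 = 4188 - 8000 = -3812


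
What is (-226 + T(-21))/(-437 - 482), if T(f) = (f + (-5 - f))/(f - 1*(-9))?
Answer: 2707/11028 ≈ 0.24547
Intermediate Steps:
T(f) = -5/(9 + f) (T(f) = -5/(f + 9) = -5/(9 + f))
(-226 + T(-21))/(-437 - 482) = (-226 - 5/(9 - 21))/(-437 - 482) = (-226 - 5/(-12))/(-919) = (-226 - 5*(-1/12))*(-1/919) = (-226 + 5/12)*(-1/919) = -2707/12*(-1/919) = 2707/11028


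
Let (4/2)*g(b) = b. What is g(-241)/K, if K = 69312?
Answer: -241/138624 ≈ -0.0017385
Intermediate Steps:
g(b) = b/2
g(-241)/K = ((½)*(-241))/69312 = -241/2*1/69312 = -241/138624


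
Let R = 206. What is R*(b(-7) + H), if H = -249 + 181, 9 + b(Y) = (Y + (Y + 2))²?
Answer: 13802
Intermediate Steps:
b(Y) = -9 + (2 + 2*Y)² (b(Y) = -9 + (Y + (Y + 2))² = -9 + (Y + (2 + Y))² = -9 + (2 + 2*Y)²)
H = -68
R*(b(-7) + H) = 206*((-9 + 4*(1 - 7)²) - 68) = 206*((-9 + 4*(-6)²) - 68) = 206*((-9 + 4*36) - 68) = 206*((-9 + 144) - 68) = 206*(135 - 68) = 206*67 = 13802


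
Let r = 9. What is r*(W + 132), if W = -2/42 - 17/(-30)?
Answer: 83487/70 ≈ 1192.7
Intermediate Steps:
W = 109/210 (W = -2*1/42 - 17*(-1/30) = -1/21 + 17/30 = 109/210 ≈ 0.51905)
r*(W + 132) = 9*(109/210 + 132) = 9*(27829/210) = 83487/70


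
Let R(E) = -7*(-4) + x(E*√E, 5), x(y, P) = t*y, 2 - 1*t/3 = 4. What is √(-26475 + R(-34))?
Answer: √(-26447 + 204*I*√34) ≈ 3.656 + 162.67*I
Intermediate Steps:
t = -6 (t = 6 - 3*4 = 6 - 12 = -6)
x(y, P) = -6*y
R(E) = 28 - 6*E^(3/2) (R(E) = -7*(-4) - 6*E*√E = 28 - 6*E^(3/2))
√(-26475 + R(-34)) = √(-26475 + (28 - (-204)*I*√34)) = √(-26475 + (28 + 204*I*√34)) = √(-26447 + 204*I*√34)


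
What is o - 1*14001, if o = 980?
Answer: -13021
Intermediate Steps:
o - 1*14001 = 980 - 1*14001 = 980 - 14001 = -13021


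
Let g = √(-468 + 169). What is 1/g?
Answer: -I*√299/299 ≈ -0.057831*I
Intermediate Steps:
g = I*√299 (g = √(-299) = I*√299 ≈ 17.292*I)
1/g = 1/(I*√299) = -I*√299/299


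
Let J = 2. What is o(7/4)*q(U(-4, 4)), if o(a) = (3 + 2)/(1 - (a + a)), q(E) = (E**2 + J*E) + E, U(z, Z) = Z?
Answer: -56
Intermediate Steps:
q(E) = E**2 + 3*E (q(E) = (E**2 + 2*E) + E = E**2 + 3*E)
o(a) = 5/(1 - 2*a)
o(7/4)*q(U(-4, 4)) = (-5/(-1 + 2*(7/4)))*(4*(3 + 4)) = (-5/(-1 + 2*(7*(1/4))))*(4*7) = -5/(-1 + 2*(7/4))*28 = -5/(-1 + 7/2)*28 = -5/5/2*28 = -5*2/5*28 = -2*28 = -56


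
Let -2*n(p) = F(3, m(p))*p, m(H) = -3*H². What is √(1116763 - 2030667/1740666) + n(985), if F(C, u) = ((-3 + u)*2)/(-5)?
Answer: -573403566 + 7*√7672782128579966/580222 ≈ -5.7340e+8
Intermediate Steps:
F(C, u) = 6/5 - 2*u/5 (F(C, u) = (-6 + 2*u)*(-⅕) = 6/5 - 2*u/5)
n(p) = -p*(6/5 + 6*p²/5)/2 (n(p) = -(6/5 - (-6)*p²/5)*p/2 = -(6/5 + 6*p²/5)*p/2 = -p*(6/5 + 6*p²/5)/2)
√(1116763 - 2030667/1740666) + n(985) = √(1116763 - 2030667/1740666) + (⅗)*985*(-1 - 1*985²) = √(1116763 - 2030667*1/1740666) + (⅗)*985*(-1 - 1*970225) = √(1116763 - 676889/580222) + (⅗)*985*(-1 - 970225) = √(647969784497/580222) + (⅗)*985*(-970226) = 7*√7672782128579966/580222 - 573403566 = -573403566 + 7*√7672782128579966/580222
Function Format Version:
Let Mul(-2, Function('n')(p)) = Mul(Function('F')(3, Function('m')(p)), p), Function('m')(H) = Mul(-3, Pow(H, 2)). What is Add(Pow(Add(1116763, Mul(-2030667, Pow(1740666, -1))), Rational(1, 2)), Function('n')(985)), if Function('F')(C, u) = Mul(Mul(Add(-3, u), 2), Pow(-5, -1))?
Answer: Add(-573403566, Mul(Rational(7, 580222), Pow(7672782128579966, Rational(1, 2)))) ≈ -5.7340e+8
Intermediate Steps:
Function('F')(C, u) = Add(Rational(6, 5), Mul(Rational(-2, 5), u)) (Function('F')(C, u) = Mul(Add(-6, Mul(2, u)), Rational(-1, 5)) = Add(Rational(6, 5), Mul(Rational(-2, 5), u)))
Function('n')(p) = Mul(Rational(-1, 2), p, Add(Rational(6, 5), Mul(Rational(6, 5), Pow(p, 2)))) (Function('n')(p) = Mul(Rational(-1, 2), Mul(Add(Rational(6, 5), Mul(Rational(-2, 5), Mul(-3, Pow(p, 2)))), p)) = Mul(Rational(-1, 2), Mul(Add(Rational(6, 5), Mul(Rational(6, 5), Pow(p, 2))), p)) = Mul(Rational(-1, 2), Mul(p, Add(Rational(6, 5), Mul(Rational(6, 5), Pow(p, 2))))) = Mul(Rational(-1, 2), p, Add(Rational(6, 5), Mul(Rational(6, 5), Pow(p, 2)))))
Add(Pow(Add(1116763, Mul(-2030667, Pow(1740666, -1))), Rational(1, 2)), Function('n')(985)) = Add(Pow(Add(1116763, Mul(-2030667, Pow(1740666, -1))), Rational(1, 2)), Mul(Rational(3, 5), 985, Add(-1, Mul(-1, Pow(985, 2))))) = Add(Pow(Add(1116763, Mul(-2030667, Rational(1, 1740666))), Rational(1, 2)), Mul(Rational(3, 5), 985, Add(-1, Mul(-1, 970225)))) = Add(Pow(Add(1116763, Rational(-676889, 580222)), Rational(1, 2)), Mul(Rational(3, 5), 985, Add(-1, -970225))) = Add(Pow(Rational(647969784497, 580222), Rational(1, 2)), Mul(Rational(3, 5), 985, -970226)) = Add(Mul(Rational(7, 580222), Pow(7672782128579966, Rational(1, 2))), -573403566) = Add(-573403566, Mul(Rational(7, 580222), Pow(7672782128579966, Rational(1, 2))))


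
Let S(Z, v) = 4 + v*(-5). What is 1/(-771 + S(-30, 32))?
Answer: -1/927 ≈ -0.0010787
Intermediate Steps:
S(Z, v) = 4 - 5*v
1/(-771 + S(-30, 32)) = 1/(-771 + (4 - 5*32)) = 1/(-771 + (4 - 160)) = 1/(-771 - 156) = 1/(-927) = -1/927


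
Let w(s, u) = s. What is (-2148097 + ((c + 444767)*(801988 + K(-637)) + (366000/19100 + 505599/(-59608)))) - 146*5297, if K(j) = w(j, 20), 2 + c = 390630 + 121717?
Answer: 8732162477599318055/11385128 ≈ 7.6698e+11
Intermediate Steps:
c = 512345 (c = -2 + (390630 + 121717) = -2 + 512347 = 512345)
K(j) = j
(-2148097 + ((c + 444767)*(801988 + K(-637)) + (366000/19100 + 505599/(-59608)))) - 146*5297 = (-2148097 + ((512345 + 444767)*(801988 - 637) + (366000/19100 + 505599/(-59608)))) - 146*5297 = (-2148097 + (957112*801351 + (366000*(1/19100) + 505599*(-1/59608)))) - 773362 = (-2148097 + (766982658312 + (3660/191 - 505599/59608))) - 773362 = (-2148097 + (766982658312 + 121595871/11385128)) - 773362 = (-2148097 + 8732195738783979807/11385128) - 773362 = 8732171282424678391/11385128 - 773362 = 8732162477599318055/11385128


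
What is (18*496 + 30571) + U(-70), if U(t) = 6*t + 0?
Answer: 39079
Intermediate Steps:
U(t) = 6*t
(18*496 + 30571) + U(-70) = (18*496 + 30571) + 6*(-70) = (8928 + 30571) - 420 = 39499 - 420 = 39079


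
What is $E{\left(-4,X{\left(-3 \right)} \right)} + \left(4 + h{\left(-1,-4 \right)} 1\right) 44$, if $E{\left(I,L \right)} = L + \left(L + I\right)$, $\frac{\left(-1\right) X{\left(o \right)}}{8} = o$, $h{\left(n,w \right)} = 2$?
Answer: $308$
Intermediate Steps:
$X{\left(o \right)} = - 8 o$
$E{\left(I,L \right)} = I + 2 L$ ($E{\left(I,L \right)} = L + \left(I + L\right) = I + 2 L$)
$E{\left(-4,X{\left(-3 \right)} \right)} + \left(4 + h{\left(-1,-4 \right)} 1\right) 44 = \left(-4 + 2 \left(\left(-8\right) \left(-3\right)\right)\right) + \left(4 + 2 \cdot 1\right) 44 = \left(-4 + 2 \cdot 24\right) + \left(4 + 2\right) 44 = \left(-4 + 48\right) + 6 \cdot 44 = 44 + 264 = 308$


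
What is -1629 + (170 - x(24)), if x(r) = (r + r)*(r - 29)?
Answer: -1219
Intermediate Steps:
x(r) = 2*r*(-29 + r) (x(r) = (2*r)*(-29 + r) = 2*r*(-29 + r))
-1629 + (170 - x(24)) = -1629 + (170 - 2*24*(-29 + 24)) = -1629 + (170 - 2*24*(-5)) = -1629 + (170 - 1*(-240)) = -1629 + (170 + 240) = -1629 + 410 = -1219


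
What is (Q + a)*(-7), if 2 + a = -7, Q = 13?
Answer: -28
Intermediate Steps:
a = -9 (a = -2 - 7 = -9)
(Q + a)*(-7) = (13 - 9)*(-7) = 4*(-7) = -28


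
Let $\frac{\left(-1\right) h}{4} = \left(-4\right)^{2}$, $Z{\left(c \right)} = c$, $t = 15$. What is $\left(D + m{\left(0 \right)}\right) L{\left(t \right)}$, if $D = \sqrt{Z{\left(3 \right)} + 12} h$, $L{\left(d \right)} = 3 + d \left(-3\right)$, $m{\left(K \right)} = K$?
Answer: $2688 \sqrt{15} \approx 10411.0$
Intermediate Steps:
$L{\left(d \right)} = 3 - 3 d$
$h = -64$ ($h = - 4 \left(-4\right)^{2} = \left(-4\right) 16 = -64$)
$D = - 64 \sqrt{15}$ ($D = \sqrt{3 + 12} \left(-64\right) = \sqrt{15} \left(-64\right) = - 64 \sqrt{15} \approx -247.87$)
$\left(D + m{\left(0 \right)}\right) L{\left(t \right)} = \left(- 64 \sqrt{15} + 0\right) \left(3 - 45\right) = - 64 \sqrt{15} \left(3 - 45\right) = - 64 \sqrt{15} \left(-42\right) = 2688 \sqrt{15}$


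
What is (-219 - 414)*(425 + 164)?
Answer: -372837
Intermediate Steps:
(-219 - 414)*(425 + 164) = -633*589 = -372837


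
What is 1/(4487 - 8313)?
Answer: -1/3826 ≈ -0.00026137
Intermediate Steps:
1/(4487 - 8313) = 1/(-3826) = -1/3826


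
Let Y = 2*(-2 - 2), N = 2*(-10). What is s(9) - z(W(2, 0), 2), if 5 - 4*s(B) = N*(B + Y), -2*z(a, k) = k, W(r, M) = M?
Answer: 29/4 ≈ 7.2500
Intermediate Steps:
z(a, k) = -k/2
N = -20
Y = -8 (Y = 2*(-4) = -8)
s(B) = -155/4 + 5*B (s(B) = 5/4 - (-5)*(B - 8) = 5/4 - (-5)*(-8 + B) = 5/4 - (160 - 20*B)/4 = 5/4 + (-40 + 5*B) = -155/4 + 5*B)
s(9) - z(W(2, 0), 2) = (-155/4 + 5*9) - (-1)*2/2 = (-155/4 + 45) - 1*(-1) = 25/4 + 1 = 29/4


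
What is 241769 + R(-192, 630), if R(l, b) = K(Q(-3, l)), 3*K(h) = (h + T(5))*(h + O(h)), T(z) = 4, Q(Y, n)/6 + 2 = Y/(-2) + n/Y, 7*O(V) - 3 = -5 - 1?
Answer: 290609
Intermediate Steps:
O(V) = -3/7 (O(V) = 3/7 + (-5 - 1)/7 = 3/7 + (⅐)*(-6) = 3/7 - 6/7 = -3/7)
Q(Y, n) = -12 - 3*Y + 6*n/Y (Q(Y, n) = -12 + 6*(Y/(-2) + n/Y) = -12 + 6*(Y*(-½) + n/Y) = -12 + 6*(-Y/2 + n/Y) = -12 + (-3*Y + 6*n/Y) = -12 - 3*Y + 6*n/Y)
K(h) = (4 + h)*(-3/7 + h)/3 (K(h) = ((h + 4)*(h - 3/7))/3 = ((4 + h)*(-3/7 + h))/3 = (4 + h)*(-3/7 + h)/3)
R(l, b) = -29/7 - 50*l/21 + (-3 - 2*l)²/3 (R(l, b) = -4/7 + (-12 - 3*(-3) + 6*l/(-3))²/3 + 25*(-12 - 3*(-3) + 6*l/(-3))/21 = -4/7 + (-12 + 9 + 6*l*(-⅓))²/3 + 25*(-12 + 9 + 6*l*(-⅓))/21 = -4/7 + (-12 + 9 - 2*l)²/3 + 25*(-12 + 9 - 2*l)/21 = -4/7 + (-3 - 2*l)²/3 + 25*(-3 - 2*l)/21 = -4/7 + (-3 - 2*l)²/3 + (-25/7 - 50*l/21) = -29/7 - 50*l/21 + (-3 - 2*l)²/3)
241769 + R(-192, 630) = 241769 + (-8/7 + (4/3)*(-192)² + (34/21)*(-192)) = 241769 + (-8/7 + (4/3)*36864 - 2176/7) = 241769 + (-8/7 + 49152 - 2176/7) = 241769 + 48840 = 290609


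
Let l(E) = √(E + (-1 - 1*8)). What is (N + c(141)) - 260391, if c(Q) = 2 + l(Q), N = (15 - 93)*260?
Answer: -280669 + 2*√33 ≈ -2.8066e+5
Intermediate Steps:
l(E) = √(-9 + E) (l(E) = √(E + (-1 - 8)) = √(E - 9) = √(-9 + E))
N = -20280 (N = -78*260 = -20280)
c(Q) = 2 + √(-9 + Q)
(N + c(141)) - 260391 = (-20280 + (2 + √(-9 + 141))) - 260391 = (-20280 + (2 + √132)) - 260391 = (-20280 + (2 + 2*√33)) - 260391 = (-20278 + 2*√33) - 260391 = -280669 + 2*√33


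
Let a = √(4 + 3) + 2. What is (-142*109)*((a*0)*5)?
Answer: 0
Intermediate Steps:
a = 2 + √7 (a = √7 + 2 = 2 + √7 ≈ 4.6458)
(-142*109)*((a*0)*5) = (-142*109)*(((2 + √7)*0)*5) = -0*5 = -15478*0 = 0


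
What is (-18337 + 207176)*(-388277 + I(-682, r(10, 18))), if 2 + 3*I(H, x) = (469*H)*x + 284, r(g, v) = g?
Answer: -823928917231/3 ≈ -2.7464e+11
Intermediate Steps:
I(H, x) = 94 + 469*H*x/3 (I(H, x) = -⅔ + ((469*H)*x + 284)/3 = -⅔ + (469*H*x + 284)/3 = -⅔ + (284 + 469*H*x)/3 = -⅔ + (284/3 + 469*H*x/3) = 94 + 469*H*x/3)
(-18337 + 207176)*(-388277 + I(-682, r(10, 18))) = (-18337 + 207176)*(-388277 + (94 + (469/3)*(-682)*10)) = 188839*(-388277 + (94 - 3198580/3)) = 188839*(-388277 - 3198298/3) = 188839*(-4363129/3) = -823928917231/3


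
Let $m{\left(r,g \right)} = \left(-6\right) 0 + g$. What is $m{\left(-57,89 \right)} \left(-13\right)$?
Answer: $-1157$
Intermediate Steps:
$m{\left(r,g \right)} = g$ ($m{\left(r,g \right)} = 0 + g = g$)
$m{\left(-57,89 \right)} \left(-13\right) = 89 \left(-13\right) = -1157$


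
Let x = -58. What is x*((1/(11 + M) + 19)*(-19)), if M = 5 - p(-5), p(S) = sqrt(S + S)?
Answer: 147030/7 + 29*I*sqrt(10)/7 ≈ 21004.0 + 13.101*I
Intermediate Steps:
p(S) = sqrt(2)*sqrt(S) (p(S) = sqrt(2*S) = sqrt(2)*sqrt(S))
M = 5 - I*sqrt(10) (M = 5 - sqrt(2)*sqrt(-5) = 5 - sqrt(2)*I*sqrt(5) = 5 - I*sqrt(10) ≈ 5.0 - 3.1623*I)
x*((1/(11 + M) + 19)*(-19)) = -58*(1/(11 + (5 - I*sqrt(10))) + 19)*(-19) = -58*(1/(16 - I*sqrt(10)) + 19)*(-19) = -58*(19 + 1/(16 - I*sqrt(10)))*(-19) = -58*(-361 - 19/(16 - I*sqrt(10))) = 20938 + 1102/(16 - I*sqrt(10))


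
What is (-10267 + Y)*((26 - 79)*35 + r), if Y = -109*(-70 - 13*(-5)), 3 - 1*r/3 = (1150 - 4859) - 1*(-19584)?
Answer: 480957062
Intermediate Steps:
r = -47616 (r = 9 - 3*((1150 - 4859) - 1*(-19584)) = 9 - 3*(-3709 + 19584) = 9 - 3*15875 = 9 - 47625 = -47616)
Y = 545 (Y = -109*(-70 + 65) = -109*(-5) = 545)
(-10267 + Y)*((26 - 79)*35 + r) = (-10267 + 545)*((26 - 79)*35 - 47616) = -9722*(-53*35 - 47616) = -9722*(-1855 - 47616) = -9722*(-49471) = 480957062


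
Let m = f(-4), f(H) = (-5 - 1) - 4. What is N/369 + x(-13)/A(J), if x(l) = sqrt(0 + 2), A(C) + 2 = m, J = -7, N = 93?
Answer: 31/123 - sqrt(2)/12 ≈ 0.13418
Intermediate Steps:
f(H) = -10 (f(H) = -6 - 4 = -10)
m = -10
A(C) = -12 (A(C) = -2 - 10 = -12)
x(l) = sqrt(2)
N/369 + x(-13)/A(J) = 93/369 + sqrt(2)/(-12) = 93*(1/369) + sqrt(2)*(-1/12) = 31/123 - sqrt(2)/12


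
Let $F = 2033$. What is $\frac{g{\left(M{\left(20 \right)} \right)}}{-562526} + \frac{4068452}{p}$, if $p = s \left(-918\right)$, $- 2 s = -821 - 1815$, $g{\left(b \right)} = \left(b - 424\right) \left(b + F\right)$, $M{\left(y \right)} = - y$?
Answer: $- \frac{150901729553}{85076713503} \approx -1.7737$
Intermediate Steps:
$g{\left(b \right)} = \left(-424 + b\right) \left(2033 + b\right)$ ($g{\left(b \right)} = \left(b - 424\right) \left(b + 2033\right) = \left(-424 + b\right) \left(2033 + b\right)$)
$s = 1318$ ($s = - \frac{-821 - 1815}{2} = \left(- \frac{1}{2}\right) \left(-2636\right) = 1318$)
$p = -1209924$ ($p = 1318 \left(-918\right) = -1209924$)
$\frac{g{\left(M{\left(20 \right)} \right)}}{-562526} + \frac{4068452}{p} = \frac{-861992 + \left(\left(-1\right) 20\right)^{2} + 1609 \left(\left(-1\right) 20\right)}{-562526} + \frac{4068452}{-1209924} = \left(-861992 + \left(-20\right)^{2} + 1609 \left(-20\right)\right) \left(- \frac{1}{562526}\right) + 4068452 \left(- \frac{1}{1209924}\right) = \left(-861992 + 400 - 32180\right) \left(- \frac{1}{562526}\right) - \frac{1017113}{302481} = \left(-893772\right) \left(- \frac{1}{562526}\right) - \frac{1017113}{302481} = \frac{446886}{281263} - \frac{1017113}{302481} = - \frac{150901729553}{85076713503}$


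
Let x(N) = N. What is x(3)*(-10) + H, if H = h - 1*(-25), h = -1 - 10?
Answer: -16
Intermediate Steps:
h = -11
H = 14 (H = -11 - 1*(-25) = -11 + 25 = 14)
x(3)*(-10) + H = 3*(-10) + 14 = -30 + 14 = -16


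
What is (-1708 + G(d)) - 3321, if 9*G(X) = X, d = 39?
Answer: -15074/3 ≈ -5024.7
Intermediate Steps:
G(X) = X/9
(-1708 + G(d)) - 3321 = (-1708 + (⅑)*39) - 3321 = (-1708 + 13/3) - 3321 = -5111/3 - 3321 = -15074/3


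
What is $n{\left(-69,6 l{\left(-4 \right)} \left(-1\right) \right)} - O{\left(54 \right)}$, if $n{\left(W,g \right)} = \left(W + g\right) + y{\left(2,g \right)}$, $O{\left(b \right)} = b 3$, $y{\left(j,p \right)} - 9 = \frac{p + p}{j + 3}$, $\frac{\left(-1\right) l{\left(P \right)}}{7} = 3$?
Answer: $- \frac{228}{5} \approx -45.6$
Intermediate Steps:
$l{\left(P \right)} = -21$ ($l{\left(P \right)} = \left(-7\right) 3 = -21$)
$y{\left(j,p \right)} = 9 + \frac{2 p}{3 + j}$ ($y{\left(j,p \right)} = 9 + \frac{p + p}{j + 3} = 9 + \frac{2 p}{3 + j}$)
$O{\left(b \right)} = 3 b$
$n{\left(W,g \right)} = 9 + W + \frac{7 g}{5}$ ($n{\left(W,g \right)} = \left(W + g\right) + \frac{27 + 2 g + 9 \cdot 2}{3 + 2} = \left(W + g\right) + \frac{27 + 2 g + 18}{5} = \left(W + g\right) + \frac{45 + 2 g}{5} = \left(W + g\right) + \left(9 + \frac{2 g}{5}\right) = 9 + W + \frac{7 g}{5}$)
$n{\left(-69,6 l{\left(-4 \right)} \left(-1\right) \right)} - O{\left(54 \right)} = \left(9 - 69 + \frac{7 \cdot 6 \left(-21\right) \left(-1\right)}{5}\right) - 3 \cdot 54 = \left(9 - 69 + \frac{7 \left(\left(-126\right) \left(-1\right)\right)}{5}\right) - 162 = \left(9 - 69 + \frac{7}{5} \cdot 126\right) - 162 = \left(9 - 69 + \frac{882}{5}\right) - 162 = \frac{582}{5} - 162 = - \frac{228}{5}$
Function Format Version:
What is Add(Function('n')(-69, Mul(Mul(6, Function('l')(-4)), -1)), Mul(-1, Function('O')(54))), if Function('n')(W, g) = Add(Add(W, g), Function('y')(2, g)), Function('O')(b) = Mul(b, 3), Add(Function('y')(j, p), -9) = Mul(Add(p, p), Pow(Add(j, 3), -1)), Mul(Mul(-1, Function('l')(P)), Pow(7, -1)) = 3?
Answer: Rational(-228, 5) ≈ -45.600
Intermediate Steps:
Function('l')(P) = -21 (Function('l')(P) = Mul(-7, 3) = -21)
Function('y')(j, p) = Add(9, Mul(2, p, Pow(Add(3, j), -1))) (Function('y')(j, p) = Add(9, Mul(Add(p, p), Pow(Add(j, 3), -1))) = Add(9, Mul(Mul(2, p), Pow(Add(3, j), -1))) = Add(9, Mul(2, p, Pow(Add(3, j), -1))))
Function('O')(b) = Mul(3, b)
Function('n')(W, g) = Add(9, W, Mul(Rational(7, 5), g)) (Function('n')(W, g) = Add(Add(W, g), Mul(Pow(Add(3, 2), -1), Add(27, Mul(2, g), Mul(9, 2)))) = Add(Add(W, g), Mul(Pow(5, -1), Add(27, Mul(2, g), 18))) = Add(Add(W, g), Mul(Rational(1, 5), Add(45, Mul(2, g)))) = Add(Add(W, g), Add(9, Mul(Rational(2, 5), g))) = Add(9, W, Mul(Rational(7, 5), g)))
Add(Function('n')(-69, Mul(Mul(6, Function('l')(-4)), -1)), Mul(-1, Function('O')(54))) = Add(Add(9, -69, Mul(Rational(7, 5), Mul(Mul(6, -21), -1))), Mul(-1, Mul(3, 54))) = Add(Add(9, -69, Mul(Rational(7, 5), Mul(-126, -1))), Mul(-1, 162)) = Add(Add(9, -69, Mul(Rational(7, 5), 126)), -162) = Add(Add(9, -69, Rational(882, 5)), -162) = Add(Rational(582, 5), -162) = Rational(-228, 5)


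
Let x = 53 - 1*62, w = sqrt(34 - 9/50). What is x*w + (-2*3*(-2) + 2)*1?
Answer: 14 - 9*sqrt(3382)/10 ≈ -38.339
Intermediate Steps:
w = sqrt(3382)/10 (w = sqrt(34 - 9*1/50) = sqrt(34 - 9/50) = sqrt(1691/50) = sqrt(3382)/10 ≈ 5.8155)
x = -9 (x = 53 - 62 = -9)
x*w + (-2*3*(-2) + 2)*1 = -9*sqrt(3382)/10 + (-2*3*(-2) + 2)*1 = -9*sqrt(3382)/10 + (-6*(-2) + 2)*1 = -9*sqrt(3382)/10 + (12 + 2)*1 = -9*sqrt(3382)/10 + 14*1 = -9*sqrt(3382)/10 + 14 = 14 - 9*sqrt(3382)/10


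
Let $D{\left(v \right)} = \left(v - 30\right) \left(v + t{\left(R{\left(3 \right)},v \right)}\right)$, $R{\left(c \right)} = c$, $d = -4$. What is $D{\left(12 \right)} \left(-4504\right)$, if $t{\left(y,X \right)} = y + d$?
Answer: $891792$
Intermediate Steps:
$t{\left(y,X \right)} = -4 + y$ ($t{\left(y,X \right)} = y - 4 = -4 + y$)
$D{\left(v \right)} = \left(-1 + v\right) \left(-30 + v\right)$ ($D{\left(v \right)} = \left(v - 30\right) \left(v + \left(-4 + 3\right)\right) = \left(-30 + v\right) \left(v - 1\right) = \left(-30 + v\right) \left(-1 + v\right) = \left(-1 + v\right) \left(-30 + v\right)$)
$D{\left(12 \right)} \left(-4504\right) = \left(30 + 12^{2} - 372\right) \left(-4504\right) = \left(30 + 144 - 372\right) \left(-4504\right) = \left(-198\right) \left(-4504\right) = 891792$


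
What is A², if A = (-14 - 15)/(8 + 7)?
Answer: 841/225 ≈ 3.7378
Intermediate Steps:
A = -29/15 ≈ -1.9333
A² = (-29/15)² = 841/225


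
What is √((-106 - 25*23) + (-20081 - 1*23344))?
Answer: I*√44106 ≈ 210.01*I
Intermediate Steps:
√((-106 - 25*23) + (-20081 - 1*23344)) = √((-106 - 575) + (-20081 - 23344)) = √(-681 - 43425) = √(-44106) = I*√44106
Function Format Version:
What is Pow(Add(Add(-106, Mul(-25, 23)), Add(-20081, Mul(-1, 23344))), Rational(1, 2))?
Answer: Mul(I, Pow(44106, Rational(1, 2))) ≈ Mul(210.01, I)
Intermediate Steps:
Pow(Add(Add(-106, Mul(-25, 23)), Add(-20081, Mul(-1, 23344))), Rational(1, 2)) = Pow(Add(Add(-106, -575), Add(-20081, -23344)), Rational(1, 2)) = Pow(Add(-681, -43425), Rational(1, 2)) = Pow(-44106, Rational(1, 2)) = Mul(I, Pow(44106, Rational(1, 2)))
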